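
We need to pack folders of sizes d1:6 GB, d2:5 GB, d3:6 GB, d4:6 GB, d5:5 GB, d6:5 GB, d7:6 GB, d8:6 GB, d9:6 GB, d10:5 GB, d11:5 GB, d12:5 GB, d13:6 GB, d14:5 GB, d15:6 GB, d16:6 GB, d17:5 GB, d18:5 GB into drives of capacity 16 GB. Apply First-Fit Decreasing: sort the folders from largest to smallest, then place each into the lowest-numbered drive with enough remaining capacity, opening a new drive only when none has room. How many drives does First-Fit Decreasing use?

8

Sorted descending: 6, 6, 6, 6, 6, 6, 6, 6, 6, 5, 5, 5, 5, 5, 5, 5, 5, 5.
Put 6 GB in drive 1; 10 GB remain.
Put 6 GB in drive 1; 4 GB remain.
Put 6 GB in drive 2; 10 GB remain.
Put 6 GB in drive 2; 4 GB remain.
Put 6 GB in drive 3; 10 GB remain.
Put 6 GB in drive 3; 4 GB remain.
Put 6 GB in drive 4; 10 GB remain.
Put 6 GB in drive 4; 4 GB remain.
Put 6 GB in drive 5; 10 GB remain.
Put 5 GB in drive 5; 5 GB remain.
Put 5 GB in drive 5; 0 GB remain.
Put 5 GB in drive 6; 11 GB remain.
Put 5 GB in drive 6; 6 GB remain.
Put 5 GB in drive 6; 1 GB remain.
Put 5 GB in drive 7; 11 GB remain.
Put 5 GB in drive 7; 6 GB remain.
Put 5 GB in drive 7; 1 GB remain.
Put 5 GB in drive 8; 11 GB remain.
Final drives: [6,6] [6,6] [6,6] [6,6] [6,5,5] [5,5,5] [5,5,5] [5].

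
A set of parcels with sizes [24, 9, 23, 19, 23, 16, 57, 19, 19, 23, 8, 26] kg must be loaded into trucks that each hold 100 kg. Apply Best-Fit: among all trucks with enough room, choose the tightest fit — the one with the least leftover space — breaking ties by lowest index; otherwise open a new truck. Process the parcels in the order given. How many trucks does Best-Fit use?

Put 24 kg in truck 1; 76 kg remain.
Put 9 kg in truck 1; 67 kg remain.
Put 23 kg in truck 1; 44 kg remain.
Put 19 kg in truck 1; 25 kg remain.
Put 23 kg in truck 1; 2 kg remain.
Put 16 kg in truck 2; 84 kg remain.
Put 57 kg in truck 2; 27 kg remain.
Put 19 kg in truck 2; 8 kg remain.
Put 19 kg in truck 3; 81 kg remain.
Put 23 kg in truck 3; 58 kg remain.
Put 8 kg in truck 2; 0 kg remain.
Put 26 kg in truck 3; 32 kg remain.
Final trucks: [24,9,23,19,23] [16,57,19,8] [19,23,26].

3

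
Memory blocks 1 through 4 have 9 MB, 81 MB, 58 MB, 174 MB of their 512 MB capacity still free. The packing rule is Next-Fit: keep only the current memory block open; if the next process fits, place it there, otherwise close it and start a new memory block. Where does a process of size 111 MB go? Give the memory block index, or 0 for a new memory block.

Next-Fit only looks at memory block 4, which has 174 MB free.
111 MB fits there.

4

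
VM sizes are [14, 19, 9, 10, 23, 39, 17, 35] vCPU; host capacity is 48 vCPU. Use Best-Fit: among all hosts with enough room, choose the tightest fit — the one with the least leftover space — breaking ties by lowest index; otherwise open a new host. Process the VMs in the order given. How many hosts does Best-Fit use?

host 1: place 14 vCPU, 34 vCPU left
host 1: place 19 vCPU, 15 vCPU left
host 1: place 9 vCPU, 6 vCPU left
host 2: place 10 vCPU, 38 vCPU left
host 2: place 23 vCPU, 15 vCPU left
host 3: place 39 vCPU, 9 vCPU left
host 4: place 17 vCPU, 31 vCPU left
host 5: place 35 vCPU, 13 vCPU left
Final hosts: [14,19,9] [10,23] [39] [17] [35].

5 hosts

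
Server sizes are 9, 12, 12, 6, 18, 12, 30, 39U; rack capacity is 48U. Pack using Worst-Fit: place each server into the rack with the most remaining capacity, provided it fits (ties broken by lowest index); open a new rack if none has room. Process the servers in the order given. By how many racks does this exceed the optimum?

Worst-Fit: [9,12,12,6] [18,12] [30] [39] → 4 racks.
Total size 138U; any packing needs at least ⌈138/48⌉ = 3 racks.
An optimal packing achieves that bound: [39,9] [30,18] [12,12,12,6] → 3 racks.
Excess: 4 − 3 = 1.

1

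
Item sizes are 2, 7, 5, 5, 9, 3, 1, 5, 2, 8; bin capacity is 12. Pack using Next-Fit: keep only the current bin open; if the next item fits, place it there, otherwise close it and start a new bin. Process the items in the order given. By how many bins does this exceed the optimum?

1

Next-Fit: [2,7] [5,5] [9,3] [1,5,2] [8] → 5 bins.
Total size 47; any packing needs at least ⌈47/12⌉ = 4 bins.
An optimal packing achieves that bound: [9,3] [8,2,2] [7,5] [5,5,1] → 4 bins.
Excess: 5 − 4 = 1.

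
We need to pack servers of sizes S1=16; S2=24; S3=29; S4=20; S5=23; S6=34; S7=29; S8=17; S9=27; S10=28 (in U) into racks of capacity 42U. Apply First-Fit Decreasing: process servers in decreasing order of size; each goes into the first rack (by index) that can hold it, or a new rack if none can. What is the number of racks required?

8

Sorted descending: 34, 29, 29, 28, 27, 24, 23, 20, 17, 16.
34U → rack 1 (remaining 8U)
29U → rack 2 (remaining 13U)
29U → rack 3 (remaining 13U)
28U → rack 4 (remaining 14U)
27U → rack 5 (remaining 15U)
24U → rack 6 (remaining 18U)
23U → rack 7 (remaining 19U)
20U → rack 8 (remaining 22U)
17U → rack 6 (remaining 1U)
16U → rack 7 (remaining 3U)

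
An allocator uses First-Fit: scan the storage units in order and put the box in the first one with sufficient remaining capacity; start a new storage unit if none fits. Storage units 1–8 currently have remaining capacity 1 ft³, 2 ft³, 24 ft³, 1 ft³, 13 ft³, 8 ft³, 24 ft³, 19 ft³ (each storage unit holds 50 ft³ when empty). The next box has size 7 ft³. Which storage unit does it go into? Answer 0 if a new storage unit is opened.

Storage units with room: storage unit 3 (24 ft³), storage unit 5 (13 ft³), storage unit 6 (8 ft³), storage unit 7 (24 ft³), storage unit 8 (19 ft³).
The first with room is storage unit 3.

3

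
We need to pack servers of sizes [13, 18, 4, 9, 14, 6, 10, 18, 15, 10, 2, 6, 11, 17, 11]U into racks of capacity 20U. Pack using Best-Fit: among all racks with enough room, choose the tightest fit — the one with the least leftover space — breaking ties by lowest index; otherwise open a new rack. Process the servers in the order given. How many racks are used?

10 racks

13U → rack 1 (remaining 7U)
18U → rack 2 (remaining 2U)
4U → rack 1 (remaining 3U)
9U → rack 3 (remaining 11U)
14U → rack 4 (remaining 6U)
6U → rack 4 (remaining 0U)
10U → rack 3 (remaining 1U)
18U → rack 5 (remaining 2U)
15U → rack 6 (remaining 5U)
10U → rack 7 (remaining 10U)
2U → rack 2 (remaining 0U)
6U → rack 7 (remaining 4U)
11U → rack 8 (remaining 9U)
17U → rack 9 (remaining 3U)
11U → rack 10 (remaining 9U)
Final racks: [13,4] [18,2] [9,10] [14,6] [18] [15] [10,6] [11] [17] [11].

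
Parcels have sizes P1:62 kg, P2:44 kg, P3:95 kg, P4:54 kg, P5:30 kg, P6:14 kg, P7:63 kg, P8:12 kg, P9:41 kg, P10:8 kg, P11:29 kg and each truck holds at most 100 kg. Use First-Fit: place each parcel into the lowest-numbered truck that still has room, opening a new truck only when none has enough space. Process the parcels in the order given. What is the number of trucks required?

P1 (62 kg) → truck 1 (remaining 38 kg)
P2 (44 kg) → truck 2 (remaining 56 kg)
P3 (95 kg) → truck 3 (remaining 5 kg)
P4 (54 kg) → truck 2 (remaining 2 kg)
P5 (30 kg) → truck 1 (remaining 8 kg)
P6 (14 kg) → truck 4 (remaining 86 kg)
P7 (63 kg) → truck 4 (remaining 23 kg)
P8 (12 kg) → truck 4 (remaining 11 kg)
P9 (41 kg) → truck 5 (remaining 59 kg)
P10 (8 kg) → truck 1 (remaining 0 kg)
P11 (29 kg) → truck 5 (remaining 30 kg)
Final trucks: [62,30,8] [44,54] [95] [14,63,12] [41,29].

5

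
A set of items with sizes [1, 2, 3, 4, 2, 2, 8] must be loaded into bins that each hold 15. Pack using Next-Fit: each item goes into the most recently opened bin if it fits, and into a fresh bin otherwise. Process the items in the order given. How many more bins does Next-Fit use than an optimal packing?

Next-Fit: [1,2,3,4,2,2] [8] → 2 bins.
Total size 22; any packing needs at least ⌈22/15⌉ = 2 bins.
So 2 is already optimal.

0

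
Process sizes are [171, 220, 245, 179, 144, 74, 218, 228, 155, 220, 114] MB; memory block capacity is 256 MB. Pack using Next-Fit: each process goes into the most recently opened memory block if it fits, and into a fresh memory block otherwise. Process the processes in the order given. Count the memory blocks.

memory block 1: place 171 MB, 85 MB left
memory block 2: place 220 MB, 36 MB left
memory block 3: place 245 MB, 11 MB left
memory block 4: place 179 MB, 77 MB left
memory block 5: place 144 MB, 112 MB left
memory block 5: place 74 MB, 38 MB left
memory block 6: place 218 MB, 38 MB left
memory block 7: place 228 MB, 28 MB left
memory block 8: place 155 MB, 101 MB left
memory block 9: place 220 MB, 36 MB left
memory block 10: place 114 MB, 142 MB left

10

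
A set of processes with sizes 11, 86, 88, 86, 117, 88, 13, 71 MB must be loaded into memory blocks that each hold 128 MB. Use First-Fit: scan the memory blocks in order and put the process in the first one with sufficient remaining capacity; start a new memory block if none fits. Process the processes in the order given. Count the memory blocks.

memory block 1: place 11 MB, 117 MB left
memory block 1: place 86 MB, 31 MB left
memory block 2: place 88 MB, 40 MB left
memory block 3: place 86 MB, 42 MB left
memory block 4: place 117 MB, 11 MB left
memory block 5: place 88 MB, 40 MB left
memory block 1: place 13 MB, 18 MB left
memory block 6: place 71 MB, 57 MB left
Final memory blocks: [11,86,13] [88] [86] [117] [88] [71].

6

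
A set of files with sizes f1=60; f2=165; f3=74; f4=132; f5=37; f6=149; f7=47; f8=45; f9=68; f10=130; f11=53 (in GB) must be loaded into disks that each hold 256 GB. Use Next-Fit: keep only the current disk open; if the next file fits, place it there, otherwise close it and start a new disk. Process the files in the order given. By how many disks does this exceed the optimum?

Next-Fit: [60,165] [74,132,37] [149,47,45] [68,130,53] → 4 disks.
Total size 960 GB; any packing needs at least ⌈960/256⌉ = 4 disks.
So 4 is already optimal.

0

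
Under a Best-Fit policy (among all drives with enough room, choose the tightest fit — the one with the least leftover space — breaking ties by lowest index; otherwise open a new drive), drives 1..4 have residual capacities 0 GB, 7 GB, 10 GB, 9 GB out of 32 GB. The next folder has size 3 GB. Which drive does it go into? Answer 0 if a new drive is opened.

Drives with room: drive 2 (7 GB), drive 3 (10 GB), drive 4 (9 GB).
Tightest fit is drive 2 with 7 GB free.

2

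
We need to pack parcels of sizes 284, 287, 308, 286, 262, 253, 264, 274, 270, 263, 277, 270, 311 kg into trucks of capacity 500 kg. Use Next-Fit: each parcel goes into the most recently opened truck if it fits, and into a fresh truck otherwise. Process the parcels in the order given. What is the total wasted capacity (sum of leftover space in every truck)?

284 kg → truck 1 (remaining 216 kg)
287 kg → truck 2 (remaining 213 kg)
308 kg → truck 3 (remaining 192 kg)
286 kg → truck 4 (remaining 214 kg)
262 kg → truck 5 (remaining 238 kg)
253 kg → truck 6 (remaining 247 kg)
264 kg → truck 7 (remaining 236 kg)
274 kg → truck 8 (remaining 226 kg)
270 kg → truck 9 (remaining 230 kg)
263 kg → truck 10 (remaining 237 kg)
277 kg → truck 11 (remaining 223 kg)
270 kg → truck 12 (remaining 230 kg)
311 kg → truck 13 (remaining 189 kg)
13 trucks × 500 kg = 6500 kg; used 3609 kg; unused 2891 kg.

2891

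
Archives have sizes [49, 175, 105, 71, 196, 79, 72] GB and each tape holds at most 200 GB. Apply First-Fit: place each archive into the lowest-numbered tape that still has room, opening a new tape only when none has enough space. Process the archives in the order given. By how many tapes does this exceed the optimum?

1

First-Fit: [49,105] [175] [71,79] [196] [72] → 5 tapes.
Total size 747 GB; any packing needs at least ⌈747/200⌉ = 4 tapes.
An optimal packing achieves that bound: [196] [175] [105,79] [72,71,49] → 4 tapes.
Excess: 5 − 4 = 1.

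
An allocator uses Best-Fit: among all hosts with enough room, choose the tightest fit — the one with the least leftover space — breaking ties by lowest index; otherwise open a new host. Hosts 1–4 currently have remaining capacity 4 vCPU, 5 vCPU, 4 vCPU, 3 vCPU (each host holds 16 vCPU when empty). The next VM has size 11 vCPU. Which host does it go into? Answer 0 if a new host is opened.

No host has ≥ 11 vCPU free, so a new host is opened.

0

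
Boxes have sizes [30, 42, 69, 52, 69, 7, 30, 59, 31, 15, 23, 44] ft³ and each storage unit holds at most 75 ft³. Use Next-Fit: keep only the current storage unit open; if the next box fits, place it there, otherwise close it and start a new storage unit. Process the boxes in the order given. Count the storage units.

Put 30 ft³ in storage unit 1; 45 ft³ remain.
Put 42 ft³ in storage unit 1; 3 ft³ remain.
Put 69 ft³ in storage unit 2; 6 ft³ remain.
Put 52 ft³ in storage unit 3; 23 ft³ remain.
Put 69 ft³ in storage unit 4; 6 ft³ remain.
Put 7 ft³ in storage unit 5; 68 ft³ remain.
Put 30 ft³ in storage unit 5; 38 ft³ remain.
Put 59 ft³ in storage unit 6; 16 ft³ remain.
Put 31 ft³ in storage unit 7; 44 ft³ remain.
Put 15 ft³ in storage unit 7; 29 ft³ remain.
Put 23 ft³ in storage unit 7; 6 ft³ remain.
Put 44 ft³ in storage unit 8; 31 ft³ remain.

8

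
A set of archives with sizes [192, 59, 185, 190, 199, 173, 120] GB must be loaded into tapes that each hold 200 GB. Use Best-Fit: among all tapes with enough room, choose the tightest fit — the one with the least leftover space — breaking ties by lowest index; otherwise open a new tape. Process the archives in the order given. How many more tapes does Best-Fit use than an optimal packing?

Best-Fit: [192] [59,120] [185] [190] [199] [173] → 6 tapes.
Total size 1118 GB; any packing needs at least ⌈1118/200⌉ = 6 tapes.
So 6 is already optimal.

0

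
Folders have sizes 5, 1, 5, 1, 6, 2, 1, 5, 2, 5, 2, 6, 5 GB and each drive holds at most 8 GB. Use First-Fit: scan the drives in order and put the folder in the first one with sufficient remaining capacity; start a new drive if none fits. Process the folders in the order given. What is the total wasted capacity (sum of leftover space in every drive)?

Put 5 GB in drive 1; 3 GB remain.
Put 1 GB in drive 1; 2 GB remain.
Put 5 GB in drive 2; 3 GB remain.
Put 1 GB in drive 1; 1 GB remain.
Put 6 GB in drive 3; 2 GB remain.
Put 2 GB in drive 2; 1 GB remain.
Put 1 GB in drive 1; 0 GB remain.
Put 5 GB in drive 4; 3 GB remain.
Put 2 GB in drive 3; 0 GB remain.
Put 5 GB in drive 5; 3 GB remain.
Put 2 GB in drive 4; 1 GB remain.
Put 6 GB in drive 6; 2 GB remain.
Put 5 GB in drive 7; 3 GB remain.
7 drives × 8 GB = 56 GB; used 46 GB; unused 10 GB.

10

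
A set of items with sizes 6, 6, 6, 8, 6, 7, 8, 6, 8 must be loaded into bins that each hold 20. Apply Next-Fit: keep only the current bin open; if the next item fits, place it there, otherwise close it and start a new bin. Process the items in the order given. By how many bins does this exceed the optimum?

Next-Fit: [6,6,6] [8,6] [7,8] [6,8] → 4 bins.
Total size 61; any packing needs at least ⌈61/20⌉ = 4 bins.
So 4 is already optimal.

0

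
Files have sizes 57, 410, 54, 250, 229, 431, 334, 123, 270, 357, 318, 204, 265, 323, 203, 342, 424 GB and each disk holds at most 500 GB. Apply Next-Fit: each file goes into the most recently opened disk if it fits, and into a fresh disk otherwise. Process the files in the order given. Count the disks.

disk 1: place 57 GB, 443 GB left
disk 1: place 410 GB, 33 GB left
disk 2: place 54 GB, 446 GB left
disk 2: place 250 GB, 196 GB left
disk 3: place 229 GB, 271 GB left
disk 4: place 431 GB, 69 GB left
disk 5: place 334 GB, 166 GB left
disk 5: place 123 GB, 43 GB left
disk 6: place 270 GB, 230 GB left
disk 7: place 357 GB, 143 GB left
disk 8: place 318 GB, 182 GB left
disk 9: place 204 GB, 296 GB left
disk 9: place 265 GB, 31 GB left
disk 10: place 323 GB, 177 GB left
disk 11: place 203 GB, 297 GB left
disk 12: place 342 GB, 158 GB left
disk 13: place 424 GB, 76 GB left

13 disks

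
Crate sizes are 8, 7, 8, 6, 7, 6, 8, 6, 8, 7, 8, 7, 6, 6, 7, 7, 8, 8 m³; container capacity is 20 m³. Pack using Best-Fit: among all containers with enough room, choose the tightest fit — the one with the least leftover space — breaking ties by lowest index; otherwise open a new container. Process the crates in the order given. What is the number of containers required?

Put 8 m³ in container 1; 12 m³ remain.
Put 7 m³ in container 1; 5 m³ remain.
Put 8 m³ in container 2; 12 m³ remain.
Put 6 m³ in container 2; 6 m³ remain.
Put 7 m³ in container 3; 13 m³ remain.
Put 6 m³ in container 2; 0 m³ remain.
Put 8 m³ in container 3; 5 m³ remain.
Put 6 m³ in container 4; 14 m³ remain.
Put 8 m³ in container 4; 6 m³ remain.
Put 7 m³ in container 5; 13 m³ remain.
Put 8 m³ in container 5; 5 m³ remain.
Put 7 m³ in container 6; 13 m³ remain.
Put 6 m³ in container 4; 0 m³ remain.
Put 6 m³ in container 6; 7 m³ remain.
Put 7 m³ in container 6; 0 m³ remain.
Put 7 m³ in container 7; 13 m³ remain.
Put 8 m³ in container 7; 5 m³ remain.
Put 8 m³ in container 8; 12 m³ remain.
Final containers: [8,7] [8,6,6] [7,8] [6,8,6] [7,8] [7,6,7] [7,8] [8].

8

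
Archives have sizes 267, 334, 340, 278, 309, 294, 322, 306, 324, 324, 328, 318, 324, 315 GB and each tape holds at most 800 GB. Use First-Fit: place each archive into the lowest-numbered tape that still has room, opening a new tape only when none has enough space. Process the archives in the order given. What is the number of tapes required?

tape 1: place 267 GB, 533 GB left
tape 1: place 334 GB, 199 GB left
tape 2: place 340 GB, 460 GB left
tape 2: place 278 GB, 182 GB left
tape 3: place 309 GB, 491 GB left
tape 3: place 294 GB, 197 GB left
tape 4: place 322 GB, 478 GB left
tape 4: place 306 GB, 172 GB left
tape 5: place 324 GB, 476 GB left
tape 5: place 324 GB, 152 GB left
tape 6: place 328 GB, 472 GB left
tape 6: place 318 GB, 154 GB left
tape 7: place 324 GB, 476 GB left
tape 7: place 315 GB, 161 GB left

7 tapes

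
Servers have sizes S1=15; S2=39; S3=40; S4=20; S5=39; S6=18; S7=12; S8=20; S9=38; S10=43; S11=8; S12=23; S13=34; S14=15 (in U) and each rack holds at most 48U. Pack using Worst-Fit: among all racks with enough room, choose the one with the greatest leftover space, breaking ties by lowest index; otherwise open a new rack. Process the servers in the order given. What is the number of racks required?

10

rack 1: place S1 (15U), 33U left
rack 2: place S2 (39U), 9U left
rack 3: place S3 (40U), 8U left
rack 1: place S4 (20U), 13U left
rack 4: place S5 (39U), 9U left
rack 5: place S6 (18U), 30U left
rack 5: place S7 (12U), 18U left
rack 6: place S8 (20U), 28U left
rack 7: place S9 (38U), 10U left
rack 8: place S10 (43U), 5U left
rack 6: place S11 (8U), 20U left
rack 9: place S12 (23U), 25U left
rack 10: place S13 (34U), 14U left
rack 9: place S14 (15U), 10U left
Final racks: [15,20] [39] [40] [39] [18,12] [20,8] [38] [43] [23,15] [34].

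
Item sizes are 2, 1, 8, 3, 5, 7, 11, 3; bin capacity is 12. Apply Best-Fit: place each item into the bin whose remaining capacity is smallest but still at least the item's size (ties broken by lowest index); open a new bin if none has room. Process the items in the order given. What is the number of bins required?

4 bins

Put 2 in bin 1; 10 remain.
Put 1 in bin 1; 9 remain.
Put 8 in bin 1; 1 remain.
Put 3 in bin 2; 9 remain.
Put 5 in bin 2; 4 remain.
Put 7 in bin 3; 5 remain.
Put 11 in bin 4; 1 remain.
Put 3 in bin 2; 1 remain.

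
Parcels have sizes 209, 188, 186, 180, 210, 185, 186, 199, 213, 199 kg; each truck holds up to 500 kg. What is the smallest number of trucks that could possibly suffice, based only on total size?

Total size = 209 + 188 + 186 + 180 + 210 + 185 + 186 + 199 + 213 + 199 = 1955 kg.
⌈1955 / 500⌉ = 4.

4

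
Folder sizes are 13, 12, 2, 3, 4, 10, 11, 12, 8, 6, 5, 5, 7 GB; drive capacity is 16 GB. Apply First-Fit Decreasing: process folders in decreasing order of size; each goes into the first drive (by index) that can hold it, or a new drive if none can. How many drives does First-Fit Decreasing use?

7

Sorted descending: 13, 12, 12, 11, 10, 8, 7, 6, 5, 5, 4, 3, 2.
13 GB → drive 1 (remaining 3 GB)
12 GB → drive 2 (remaining 4 GB)
12 GB → drive 3 (remaining 4 GB)
11 GB → drive 4 (remaining 5 GB)
10 GB → drive 5 (remaining 6 GB)
8 GB → drive 6 (remaining 8 GB)
7 GB → drive 6 (remaining 1 GB)
6 GB → drive 5 (remaining 0 GB)
5 GB → drive 4 (remaining 0 GB)
5 GB → drive 7 (remaining 11 GB)
4 GB → drive 2 (remaining 0 GB)
3 GB → drive 1 (remaining 0 GB)
2 GB → drive 3 (remaining 2 GB)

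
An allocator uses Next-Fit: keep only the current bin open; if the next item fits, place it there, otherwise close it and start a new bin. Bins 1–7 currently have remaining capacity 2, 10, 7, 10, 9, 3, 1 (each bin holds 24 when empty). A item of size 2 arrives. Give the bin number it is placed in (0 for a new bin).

0

Next-Fit only looks at bin 7, which has 1 free.
2 does not fit, so a new bin is opened.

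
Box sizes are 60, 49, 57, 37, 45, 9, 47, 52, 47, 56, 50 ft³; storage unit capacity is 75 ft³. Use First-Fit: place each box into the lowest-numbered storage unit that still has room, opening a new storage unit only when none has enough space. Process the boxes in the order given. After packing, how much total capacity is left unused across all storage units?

Put 60 ft³ in storage unit 1; 15 ft³ remain.
Put 49 ft³ in storage unit 2; 26 ft³ remain.
Put 57 ft³ in storage unit 3; 18 ft³ remain.
Put 37 ft³ in storage unit 4; 38 ft³ remain.
Put 45 ft³ in storage unit 5; 30 ft³ remain.
Put 9 ft³ in storage unit 1; 6 ft³ remain.
Put 47 ft³ in storage unit 6; 28 ft³ remain.
Put 52 ft³ in storage unit 7; 23 ft³ remain.
Put 47 ft³ in storage unit 8; 28 ft³ remain.
Put 56 ft³ in storage unit 9; 19 ft³ remain.
Put 50 ft³ in storage unit 10; 25 ft³ remain.
10 storage units × 75 ft³ = 750 ft³; used 509 ft³; unused 241 ft³.

241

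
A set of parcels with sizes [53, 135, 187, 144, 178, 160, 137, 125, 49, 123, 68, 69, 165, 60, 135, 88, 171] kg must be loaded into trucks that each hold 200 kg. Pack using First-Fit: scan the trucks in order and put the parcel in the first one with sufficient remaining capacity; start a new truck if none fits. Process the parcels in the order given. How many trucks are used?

Put 53 kg in truck 1; 147 kg remain.
Put 135 kg in truck 1; 12 kg remain.
Put 187 kg in truck 2; 13 kg remain.
Put 144 kg in truck 3; 56 kg remain.
Put 178 kg in truck 4; 22 kg remain.
Put 160 kg in truck 5; 40 kg remain.
Put 137 kg in truck 6; 63 kg remain.
Put 125 kg in truck 7; 75 kg remain.
Put 49 kg in truck 3; 7 kg remain.
Put 123 kg in truck 8; 77 kg remain.
Put 68 kg in truck 7; 7 kg remain.
Put 69 kg in truck 8; 8 kg remain.
Put 165 kg in truck 9; 35 kg remain.
Put 60 kg in truck 6; 3 kg remain.
Put 135 kg in truck 10; 65 kg remain.
Put 88 kg in truck 11; 112 kg remain.
Put 171 kg in truck 12; 29 kg remain.

12 trucks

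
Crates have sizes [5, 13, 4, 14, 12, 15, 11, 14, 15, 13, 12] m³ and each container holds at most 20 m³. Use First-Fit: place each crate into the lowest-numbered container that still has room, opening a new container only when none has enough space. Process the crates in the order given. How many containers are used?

9

Put 5 m³ in container 1; 15 m³ remain.
Put 13 m³ in container 1; 2 m³ remain.
Put 4 m³ in container 2; 16 m³ remain.
Put 14 m³ in container 2; 2 m³ remain.
Put 12 m³ in container 3; 8 m³ remain.
Put 15 m³ in container 4; 5 m³ remain.
Put 11 m³ in container 5; 9 m³ remain.
Put 14 m³ in container 6; 6 m³ remain.
Put 15 m³ in container 7; 5 m³ remain.
Put 13 m³ in container 8; 7 m³ remain.
Put 12 m³ in container 9; 8 m³ remain.
Final containers: [5,13] [4,14] [12] [15] [11] [14] [15] [13] [12].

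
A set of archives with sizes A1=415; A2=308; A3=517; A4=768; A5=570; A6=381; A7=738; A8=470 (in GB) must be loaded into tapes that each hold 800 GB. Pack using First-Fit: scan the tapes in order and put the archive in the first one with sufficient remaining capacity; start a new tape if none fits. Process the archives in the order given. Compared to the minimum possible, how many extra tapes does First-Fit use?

First-Fit: [415,308] [517] [768] [570] [381] [738] [470] → 7 tapes.
Total size 4167 GB; any packing needs at least ⌈4167/800⌉ = 6 tapes.
An optimal packing achieves that bound: [768] [738] [570] [517] [470,308] [415,381] → 6 tapes.
Excess: 7 − 6 = 1.

1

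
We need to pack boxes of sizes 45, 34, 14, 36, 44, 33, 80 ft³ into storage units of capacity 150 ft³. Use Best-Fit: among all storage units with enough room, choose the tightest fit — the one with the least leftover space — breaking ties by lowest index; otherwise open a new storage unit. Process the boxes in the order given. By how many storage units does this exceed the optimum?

1

Best-Fit: [45,34,14,36] [44,33] [80] → 3 storage units.
Total size 286 ft³; any packing needs at least ⌈286/150⌉ = 2 storage units.
An optimal packing achieves that bound: [80,45,14] [44,36,34,33] → 2 storage units.
Excess: 3 − 2 = 1.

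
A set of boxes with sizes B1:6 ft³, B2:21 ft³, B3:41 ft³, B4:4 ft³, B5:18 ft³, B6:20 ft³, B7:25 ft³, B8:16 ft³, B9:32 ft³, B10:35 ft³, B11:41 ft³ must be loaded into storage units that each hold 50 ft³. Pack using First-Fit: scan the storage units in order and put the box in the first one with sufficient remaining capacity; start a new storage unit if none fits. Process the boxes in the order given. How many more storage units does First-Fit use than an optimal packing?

First-Fit: [6,21,4,18] [41] [20,25] [16,32] [35] [41] → 6 storage units.
Total size 259 ft³; any packing needs at least ⌈259/50⌉ = 6 storage units.
So 6 is already optimal.

0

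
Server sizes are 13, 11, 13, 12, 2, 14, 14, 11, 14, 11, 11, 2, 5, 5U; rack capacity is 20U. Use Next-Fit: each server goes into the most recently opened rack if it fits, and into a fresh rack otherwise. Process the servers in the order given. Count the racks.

13U → rack 1 (remaining 7U)
11U → rack 2 (remaining 9U)
13U → rack 3 (remaining 7U)
12U → rack 4 (remaining 8U)
2U → rack 4 (remaining 6U)
14U → rack 5 (remaining 6U)
14U → rack 6 (remaining 6U)
11U → rack 7 (remaining 9U)
14U → rack 8 (remaining 6U)
11U → rack 9 (remaining 9U)
11U → rack 10 (remaining 9U)
2U → rack 10 (remaining 7U)
5U → rack 10 (remaining 2U)
5U → rack 11 (remaining 15U)

11 racks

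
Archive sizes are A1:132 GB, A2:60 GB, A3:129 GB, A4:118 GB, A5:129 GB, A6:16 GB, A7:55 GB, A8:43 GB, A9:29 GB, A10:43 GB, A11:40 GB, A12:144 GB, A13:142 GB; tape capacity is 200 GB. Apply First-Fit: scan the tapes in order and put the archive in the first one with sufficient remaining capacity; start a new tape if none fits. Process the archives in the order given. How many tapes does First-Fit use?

A1 (132 GB) → tape 1 (remaining 68 GB)
A2 (60 GB) → tape 1 (remaining 8 GB)
A3 (129 GB) → tape 2 (remaining 71 GB)
A4 (118 GB) → tape 3 (remaining 82 GB)
A5 (129 GB) → tape 4 (remaining 71 GB)
A6 (16 GB) → tape 2 (remaining 55 GB)
A7 (55 GB) → tape 2 (remaining 0 GB)
A8 (43 GB) → tape 3 (remaining 39 GB)
A9 (29 GB) → tape 3 (remaining 10 GB)
A10 (43 GB) → tape 4 (remaining 28 GB)
A11 (40 GB) → tape 5 (remaining 160 GB)
A12 (144 GB) → tape 5 (remaining 16 GB)
A13 (142 GB) → tape 6 (remaining 58 GB)

6 tapes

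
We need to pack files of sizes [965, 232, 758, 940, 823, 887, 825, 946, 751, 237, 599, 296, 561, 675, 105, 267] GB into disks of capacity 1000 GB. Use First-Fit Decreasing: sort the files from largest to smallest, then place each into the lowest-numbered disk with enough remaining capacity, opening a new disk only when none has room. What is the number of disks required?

11

Sorted descending: 965, 946, 940, 887, 825, 823, 758, 751, 675, 599, 561, 296, 267, 237, 232, 105.
disk 1: place 965 GB, 35 GB left
disk 2: place 946 GB, 54 GB left
disk 3: place 940 GB, 60 GB left
disk 4: place 887 GB, 113 GB left
disk 5: place 825 GB, 175 GB left
disk 6: place 823 GB, 177 GB left
disk 7: place 758 GB, 242 GB left
disk 8: place 751 GB, 249 GB left
disk 9: place 675 GB, 325 GB left
disk 10: place 599 GB, 401 GB left
disk 11: place 561 GB, 439 GB left
disk 9: place 296 GB, 29 GB left
disk 10: place 267 GB, 134 GB left
disk 7: place 237 GB, 5 GB left
disk 8: place 232 GB, 17 GB left
disk 4: place 105 GB, 8 GB left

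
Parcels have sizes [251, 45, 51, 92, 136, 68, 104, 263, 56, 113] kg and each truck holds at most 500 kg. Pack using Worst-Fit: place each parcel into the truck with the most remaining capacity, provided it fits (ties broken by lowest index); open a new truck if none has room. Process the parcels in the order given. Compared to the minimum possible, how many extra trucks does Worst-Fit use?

0

Worst-Fit: [251,45,51,92] [136,68,104,113] [263,56] → 3 trucks.
Total size 1179 kg; any packing needs at least ⌈1179/500⌉ = 3 trucks.
So 3 is already optimal.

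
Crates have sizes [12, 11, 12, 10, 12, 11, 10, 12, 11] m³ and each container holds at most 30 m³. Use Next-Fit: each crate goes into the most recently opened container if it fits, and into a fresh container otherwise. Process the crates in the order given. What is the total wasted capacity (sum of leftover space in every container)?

49

container 1: place 12 m³, 18 m³ left
container 1: place 11 m³, 7 m³ left
container 2: place 12 m³, 18 m³ left
container 2: place 10 m³, 8 m³ left
container 3: place 12 m³, 18 m³ left
container 3: place 11 m³, 7 m³ left
container 4: place 10 m³, 20 m³ left
container 4: place 12 m³, 8 m³ left
container 5: place 11 m³, 19 m³ left
5 containers × 30 m³ = 150 m³; used 101 m³; unused 49 m³.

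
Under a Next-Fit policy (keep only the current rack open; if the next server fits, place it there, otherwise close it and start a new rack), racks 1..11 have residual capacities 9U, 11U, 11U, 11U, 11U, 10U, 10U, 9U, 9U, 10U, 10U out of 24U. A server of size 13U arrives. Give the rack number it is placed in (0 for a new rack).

Next-Fit only looks at rack 11, which has 10U free.
13U does not fit, so a new rack is opened.

0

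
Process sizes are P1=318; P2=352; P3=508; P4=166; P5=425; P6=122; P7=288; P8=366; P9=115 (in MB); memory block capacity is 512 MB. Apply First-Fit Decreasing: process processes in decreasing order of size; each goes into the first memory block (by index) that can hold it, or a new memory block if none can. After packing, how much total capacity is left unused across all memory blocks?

Sorted descending: 508, 425, 366, 352, 318, 288, 166, 122, 115.
508 MB → memory block 1 (remaining 4 MB)
425 MB → memory block 2 (remaining 87 MB)
366 MB → memory block 3 (remaining 146 MB)
352 MB → memory block 4 (remaining 160 MB)
318 MB → memory block 5 (remaining 194 MB)
288 MB → memory block 6 (remaining 224 MB)
166 MB → memory block 5 (remaining 28 MB)
122 MB → memory block 3 (remaining 24 MB)
115 MB → memory block 4 (remaining 45 MB)
6 memory blocks × 512 MB = 3072 MB; used 2660 MB; unused 412 MB.

412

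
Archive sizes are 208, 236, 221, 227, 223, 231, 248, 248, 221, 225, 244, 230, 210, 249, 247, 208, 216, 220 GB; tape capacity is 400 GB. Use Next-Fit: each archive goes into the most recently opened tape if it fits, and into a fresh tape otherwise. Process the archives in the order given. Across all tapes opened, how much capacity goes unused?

3088

tape 1: place 208 GB, 192 GB left
tape 2: place 236 GB, 164 GB left
tape 3: place 221 GB, 179 GB left
tape 4: place 227 GB, 173 GB left
tape 5: place 223 GB, 177 GB left
tape 6: place 231 GB, 169 GB left
tape 7: place 248 GB, 152 GB left
tape 8: place 248 GB, 152 GB left
tape 9: place 221 GB, 179 GB left
tape 10: place 225 GB, 175 GB left
tape 11: place 244 GB, 156 GB left
tape 12: place 230 GB, 170 GB left
tape 13: place 210 GB, 190 GB left
tape 14: place 249 GB, 151 GB left
tape 15: place 247 GB, 153 GB left
tape 16: place 208 GB, 192 GB left
tape 17: place 216 GB, 184 GB left
tape 18: place 220 GB, 180 GB left
18 tapes × 400 GB = 7200 GB; used 4112 GB; unused 3088 GB.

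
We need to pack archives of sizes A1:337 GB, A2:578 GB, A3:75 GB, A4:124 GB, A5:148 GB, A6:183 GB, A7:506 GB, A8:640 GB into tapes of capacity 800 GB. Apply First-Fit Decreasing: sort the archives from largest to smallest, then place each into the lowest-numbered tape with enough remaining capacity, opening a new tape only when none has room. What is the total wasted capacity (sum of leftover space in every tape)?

Sorted descending: 640, 578, 506, 337, 183, 148, 124, 75.
Put 640 GB in tape 1; 160 GB remain.
Put 578 GB in tape 2; 222 GB remain.
Put 506 GB in tape 3; 294 GB remain.
Put 337 GB in tape 4; 463 GB remain.
Put 183 GB in tape 2; 39 GB remain.
Put 148 GB in tape 1; 12 GB remain.
Put 124 GB in tape 3; 170 GB remain.
Put 75 GB in tape 3; 95 GB remain.
4 tapes × 800 GB = 3200 GB; used 2591 GB; unused 609 GB.

609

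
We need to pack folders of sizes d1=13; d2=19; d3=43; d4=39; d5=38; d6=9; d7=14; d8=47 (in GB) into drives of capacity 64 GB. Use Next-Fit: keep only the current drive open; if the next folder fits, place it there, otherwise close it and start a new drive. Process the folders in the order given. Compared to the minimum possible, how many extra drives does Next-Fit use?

1

Next-Fit: [13,19] [43] [39] [38,9,14] [47] → 5 drives.
Total size 222 GB; any packing needs at least ⌈222/64⌉ = 4 drives.
An optimal packing achieves that bound: [47,14] [43,19] [39,13,9] [38] → 4 drives.
Excess: 5 − 4 = 1.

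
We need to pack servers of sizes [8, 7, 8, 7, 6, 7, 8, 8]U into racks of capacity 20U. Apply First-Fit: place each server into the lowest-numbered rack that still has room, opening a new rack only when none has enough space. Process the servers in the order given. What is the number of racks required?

4 racks

8U → rack 1 (remaining 12U)
7U → rack 1 (remaining 5U)
8U → rack 2 (remaining 12U)
7U → rack 2 (remaining 5U)
6U → rack 3 (remaining 14U)
7U → rack 3 (remaining 7U)
8U → rack 4 (remaining 12U)
8U → rack 4 (remaining 4U)
Final racks: [8,7] [8,7] [6,7] [8,8].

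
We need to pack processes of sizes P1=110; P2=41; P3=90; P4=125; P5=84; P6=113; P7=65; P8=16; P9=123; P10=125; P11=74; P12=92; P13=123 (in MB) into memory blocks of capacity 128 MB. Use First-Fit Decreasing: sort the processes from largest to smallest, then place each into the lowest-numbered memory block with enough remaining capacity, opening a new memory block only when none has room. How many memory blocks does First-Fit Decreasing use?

Sorted descending: 125, 125, 123, 123, 113, 110, 92, 90, 84, 74, 65, 41, 16.
Put 125 MB in memory block 1; 3 MB remain.
Put 125 MB in memory block 2; 3 MB remain.
Put 123 MB in memory block 3; 5 MB remain.
Put 123 MB in memory block 4; 5 MB remain.
Put 113 MB in memory block 5; 15 MB remain.
Put 110 MB in memory block 6; 18 MB remain.
Put 92 MB in memory block 7; 36 MB remain.
Put 90 MB in memory block 8; 38 MB remain.
Put 84 MB in memory block 9; 44 MB remain.
Put 74 MB in memory block 10; 54 MB remain.
Put 65 MB in memory block 11; 63 MB remain.
Put 41 MB in memory block 9; 3 MB remain.
Put 16 MB in memory block 6; 2 MB remain.
Final memory blocks: [125] [125] [123] [123] [113] [110,16] [92] [90] [84,41] [74] [65].

11 memory blocks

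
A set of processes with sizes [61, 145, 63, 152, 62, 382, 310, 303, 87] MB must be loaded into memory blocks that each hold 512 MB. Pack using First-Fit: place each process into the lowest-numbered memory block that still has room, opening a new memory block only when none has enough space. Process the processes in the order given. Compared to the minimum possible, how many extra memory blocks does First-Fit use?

First-Fit: [61,145,63,152,62] [382,87] [310] [303] → 4 memory blocks.
Total size 1565 MB; any packing needs at least ⌈1565/512⌉ = 4 memory blocks.
So 4 is already optimal.

0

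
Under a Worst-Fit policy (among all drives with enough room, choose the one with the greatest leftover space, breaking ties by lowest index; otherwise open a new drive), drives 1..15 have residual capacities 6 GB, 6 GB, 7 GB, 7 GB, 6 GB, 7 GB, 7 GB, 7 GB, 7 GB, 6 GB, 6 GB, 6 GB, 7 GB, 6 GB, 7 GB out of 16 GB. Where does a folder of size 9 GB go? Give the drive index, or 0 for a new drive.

0

No drive has ≥ 9 GB free, so a new drive is opened.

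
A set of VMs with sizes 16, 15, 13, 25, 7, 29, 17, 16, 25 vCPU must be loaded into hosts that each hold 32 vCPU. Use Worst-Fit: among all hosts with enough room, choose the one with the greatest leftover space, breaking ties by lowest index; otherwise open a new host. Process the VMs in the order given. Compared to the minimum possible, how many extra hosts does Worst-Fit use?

Worst-Fit: [16,15] [13,7] [25] [29] [17] [16] [25] → 7 hosts.
Total size 163 vCPU; any packing needs at least ⌈163/32⌉ = 6 hosts.
An optimal packing achieves that bound: [29] [25,7] [25] [17,15] [16,16] [13] → 6 hosts.
Excess: 7 − 6 = 1.

1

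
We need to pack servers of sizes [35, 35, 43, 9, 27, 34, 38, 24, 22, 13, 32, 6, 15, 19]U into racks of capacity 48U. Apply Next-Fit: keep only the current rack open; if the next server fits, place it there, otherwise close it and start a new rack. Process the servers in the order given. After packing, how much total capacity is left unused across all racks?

80

35U → rack 1 (remaining 13U)
35U → rack 2 (remaining 13U)
43U → rack 3 (remaining 5U)
9U → rack 4 (remaining 39U)
27U → rack 4 (remaining 12U)
34U → rack 5 (remaining 14U)
38U → rack 6 (remaining 10U)
24U → rack 7 (remaining 24U)
22U → rack 7 (remaining 2U)
13U → rack 8 (remaining 35U)
32U → rack 8 (remaining 3U)
6U → rack 9 (remaining 42U)
15U → rack 9 (remaining 27U)
19U → rack 9 (remaining 8U)
9 racks × 48U = 432U; used 352U; unused 80U.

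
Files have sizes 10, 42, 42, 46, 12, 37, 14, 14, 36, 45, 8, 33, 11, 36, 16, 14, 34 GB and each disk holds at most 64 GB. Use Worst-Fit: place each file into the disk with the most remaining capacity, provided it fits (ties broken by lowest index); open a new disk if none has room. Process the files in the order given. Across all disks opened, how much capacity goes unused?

126

10 GB → disk 1 (remaining 54 GB)
42 GB → disk 1 (remaining 12 GB)
42 GB → disk 2 (remaining 22 GB)
46 GB → disk 3 (remaining 18 GB)
12 GB → disk 2 (remaining 10 GB)
37 GB → disk 4 (remaining 27 GB)
14 GB → disk 4 (remaining 13 GB)
14 GB → disk 3 (remaining 4 GB)
36 GB → disk 5 (remaining 28 GB)
45 GB → disk 6 (remaining 19 GB)
8 GB → disk 5 (remaining 20 GB)
33 GB → disk 7 (remaining 31 GB)
11 GB → disk 7 (remaining 20 GB)
36 GB → disk 8 (remaining 28 GB)
16 GB → disk 8 (remaining 12 GB)
14 GB → disk 5 (remaining 6 GB)
34 GB → disk 9 (remaining 30 GB)
9 disks × 64 GB = 576 GB; used 450 GB; unused 126 GB.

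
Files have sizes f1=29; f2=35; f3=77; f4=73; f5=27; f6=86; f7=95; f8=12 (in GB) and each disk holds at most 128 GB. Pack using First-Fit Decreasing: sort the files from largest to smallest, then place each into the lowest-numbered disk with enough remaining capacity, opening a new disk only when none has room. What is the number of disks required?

Sorted descending: 95, 86, 77, 73, 35, 29, 27, 12.
95 GB → disk 1 (remaining 33 GB)
86 GB → disk 2 (remaining 42 GB)
77 GB → disk 3 (remaining 51 GB)
73 GB → disk 4 (remaining 55 GB)
35 GB → disk 2 (remaining 7 GB)
29 GB → disk 1 (remaining 4 GB)
27 GB → disk 3 (remaining 24 GB)
12 GB → disk 3 (remaining 12 GB)
Final disks: [95,29] [86,35] [77,27,12] [73].

4 disks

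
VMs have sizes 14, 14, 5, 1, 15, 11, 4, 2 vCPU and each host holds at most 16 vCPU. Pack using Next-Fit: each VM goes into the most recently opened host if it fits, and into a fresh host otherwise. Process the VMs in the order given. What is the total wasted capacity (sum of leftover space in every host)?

host 1: place 14 vCPU, 2 vCPU left
host 2: place 14 vCPU, 2 vCPU left
host 3: place 5 vCPU, 11 vCPU left
host 3: place 1 vCPU, 10 vCPU left
host 4: place 15 vCPU, 1 vCPU left
host 5: place 11 vCPU, 5 vCPU left
host 5: place 4 vCPU, 1 vCPU left
host 6: place 2 vCPU, 14 vCPU left
6 hosts × 16 vCPU = 96 vCPU; used 66 vCPU; unused 30 vCPU.

30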